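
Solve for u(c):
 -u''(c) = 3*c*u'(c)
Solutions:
 u(c) = C1 + C2*erf(sqrt(6)*c/2)


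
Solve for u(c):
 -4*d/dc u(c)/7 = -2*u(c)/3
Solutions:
 u(c) = C1*exp(7*c/6)


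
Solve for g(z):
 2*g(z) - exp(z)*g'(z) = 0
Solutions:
 g(z) = C1*exp(-2*exp(-z))


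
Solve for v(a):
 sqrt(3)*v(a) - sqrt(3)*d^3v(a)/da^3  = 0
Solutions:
 v(a) = C3*exp(a) + (C1*sin(sqrt(3)*a/2) + C2*cos(sqrt(3)*a/2))*exp(-a/2)


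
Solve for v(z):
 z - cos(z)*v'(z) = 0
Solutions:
 v(z) = C1 + Integral(z/cos(z), z)


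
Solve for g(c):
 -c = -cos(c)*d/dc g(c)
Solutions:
 g(c) = C1 + Integral(c/cos(c), c)


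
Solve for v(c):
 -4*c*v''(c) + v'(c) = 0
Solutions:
 v(c) = C1 + C2*c^(5/4)


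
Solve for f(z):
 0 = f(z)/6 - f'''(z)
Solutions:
 f(z) = C3*exp(6^(2/3)*z/6) + (C1*sin(2^(2/3)*3^(1/6)*z/4) + C2*cos(2^(2/3)*3^(1/6)*z/4))*exp(-6^(2/3)*z/12)


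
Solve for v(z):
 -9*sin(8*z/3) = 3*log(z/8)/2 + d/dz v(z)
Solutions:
 v(z) = C1 - 3*z*log(z)/2 + 3*z/2 + 9*z*log(2)/2 + 27*cos(8*z/3)/8


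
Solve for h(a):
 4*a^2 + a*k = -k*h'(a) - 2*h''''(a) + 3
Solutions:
 h(a) = C1 + C2*exp(2^(2/3)*a*(-k)^(1/3)/2) + C3*exp(2^(2/3)*a*(-k)^(1/3)*(-1 + sqrt(3)*I)/4) + C4*exp(-2^(2/3)*a*(-k)^(1/3)*(1 + sqrt(3)*I)/4) - 4*a^3/(3*k) - a^2/2 + 3*a/k


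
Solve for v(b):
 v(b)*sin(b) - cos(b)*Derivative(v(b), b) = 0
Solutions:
 v(b) = C1/cos(b)


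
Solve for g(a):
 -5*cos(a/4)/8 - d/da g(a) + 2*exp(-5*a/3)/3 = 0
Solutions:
 g(a) = C1 - 5*sin(a/4)/2 - 2*exp(-5*a/3)/5


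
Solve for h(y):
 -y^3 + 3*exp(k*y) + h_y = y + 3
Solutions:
 h(y) = C1 + y^4/4 + y^2/2 + 3*y - 3*exp(k*y)/k


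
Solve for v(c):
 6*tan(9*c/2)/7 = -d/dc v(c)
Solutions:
 v(c) = C1 + 4*log(cos(9*c/2))/21


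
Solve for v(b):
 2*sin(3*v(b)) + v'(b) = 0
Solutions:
 v(b) = -acos((-C1 - exp(12*b))/(C1 - exp(12*b)))/3 + 2*pi/3
 v(b) = acos((-C1 - exp(12*b))/(C1 - exp(12*b)))/3


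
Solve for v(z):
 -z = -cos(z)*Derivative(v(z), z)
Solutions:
 v(z) = C1 + Integral(z/cos(z), z)


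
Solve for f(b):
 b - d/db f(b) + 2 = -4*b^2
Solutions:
 f(b) = C1 + 4*b^3/3 + b^2/2 + 2*b


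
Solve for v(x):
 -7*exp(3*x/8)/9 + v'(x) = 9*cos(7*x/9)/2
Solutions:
 v(x) = C1 + 56*exp(3*x/8)/27 + 81*sin(7*x/9)/14


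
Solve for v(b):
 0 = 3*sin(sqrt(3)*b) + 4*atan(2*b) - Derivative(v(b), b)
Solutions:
 v(b) = C1 + 4*b*atan(2*b) - log(4*b^2 + 1) - sqrt(3)*cos(sqrt(3)*b)


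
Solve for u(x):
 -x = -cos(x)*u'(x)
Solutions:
 u(x) = C1 + Integral(x/cos(x), x)


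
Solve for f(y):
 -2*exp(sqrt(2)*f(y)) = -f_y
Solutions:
 f(y) = sqrt(2)*(2*log(-1/(C1 + 2*y)) - log(2))/4


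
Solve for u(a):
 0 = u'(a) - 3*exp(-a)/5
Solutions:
 u(a) = C1 - 3*exp(-a)/5


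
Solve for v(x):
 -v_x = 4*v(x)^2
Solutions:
 v(x) = 1/(C1 + 4*x)


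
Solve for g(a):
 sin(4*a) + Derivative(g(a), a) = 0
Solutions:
 g(a) = C1 + cos(4*a)/4


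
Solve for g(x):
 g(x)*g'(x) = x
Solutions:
 g(x) = -sqrt(C1 + x^2)
 g(x) = sqrt(C1 + x^2)


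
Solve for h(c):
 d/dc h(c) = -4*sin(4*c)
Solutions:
 h(c) = C1 + cos(4*c)


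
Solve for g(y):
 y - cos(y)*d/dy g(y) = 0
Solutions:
 g(y) = C1 + Integral(y/cos(y), y)


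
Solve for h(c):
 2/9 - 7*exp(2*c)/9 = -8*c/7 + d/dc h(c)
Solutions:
 h(c) = C1 + 4*c^2/7 + 2*c/9 - 7*exp(2*c)/18


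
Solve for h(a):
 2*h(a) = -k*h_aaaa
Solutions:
 h(a) = C1*exp(-2^(1/4)*a*(-1/k)^(1/4)) + C2*exp(2^(1/4)*a*(-1/k)^(1/4)) + C3*exp(-2^(1/4)*I*a*(-1/k)^(1/4)) + C4*exp(2^(1/4)*I*a*(-1/k)^(1/4))


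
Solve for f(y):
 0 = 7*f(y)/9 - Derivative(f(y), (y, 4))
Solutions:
 f(y) = C1*exp(-sqrt(3)*7^(1/4)*y/3) + C2*exp(sqrt(3)*7^(1/4)*y/3) + C3*sin(sqrt(3)*7^(1/4)*y/3) + C4*cos(sqrt(3)*7^(1/4)*y/3)


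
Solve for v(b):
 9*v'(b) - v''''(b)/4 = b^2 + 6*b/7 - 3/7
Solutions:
 v(b) = C1 + C4*exp(6^(2/3)*b) + b^3/27 + b^2/21 - b/21 + (C2*sin(3*2^(2/3)*3^(1/6)*b/2) + C3*cos(3*2^(2/3)*3^(1/6)*b/2))*exp(-6^(2/3)*b/2)


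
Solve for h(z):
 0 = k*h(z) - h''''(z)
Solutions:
 h(z) = C1*exp(-k^(1/4)*z) + C2*exp(k^(1/4)*z) + C3*exp(-I*k^(1/4)*z) + C4*exp(I*k^(1/4)*z)


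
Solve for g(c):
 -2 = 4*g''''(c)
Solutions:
 g(c) = C1 + C2*c + C3*c^2 + C4*c^3 - c^4/48


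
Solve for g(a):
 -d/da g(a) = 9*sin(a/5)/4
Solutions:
 g(a) = C1 + 45*cos(a/5)/4


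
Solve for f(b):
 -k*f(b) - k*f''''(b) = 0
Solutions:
 f(b) = (C1*sin(sqrt(2)*b/2) + C2*cos(sqrt(2)*b/2))*exp(-sqrt(2)*b/2) + (C3*sin(sqrt(2)*b/2) + C4*cos(sqrt(2)*b/2))*exp(sqrt(2)*b/2)


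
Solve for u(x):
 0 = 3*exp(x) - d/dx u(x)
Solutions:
 u(x) = C1 + 3*exp(x)


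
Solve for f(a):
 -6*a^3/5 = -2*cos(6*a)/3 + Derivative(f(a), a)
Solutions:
 f(a) = C1 - 3*a^4/10 + sin(6*a)/9


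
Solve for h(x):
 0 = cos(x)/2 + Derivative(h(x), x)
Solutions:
 h(x) = C1 - sin(x)/2


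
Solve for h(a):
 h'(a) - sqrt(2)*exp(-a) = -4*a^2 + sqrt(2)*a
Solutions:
 h(a) = C1 - 4*a^3/3 + sqrt(2)*a^2/2 - sqrt(2)*exp(-a)


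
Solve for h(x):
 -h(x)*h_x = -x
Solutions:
 h(x) = -sqrt(C1 + x^2)
 h(x) = sqrt(C1 + x^2)


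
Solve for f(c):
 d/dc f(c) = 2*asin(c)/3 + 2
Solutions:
 f(c) = C1 + 2*c*asin(c)/3 + 2*c + 2*sqrt(1 - c^2)/3


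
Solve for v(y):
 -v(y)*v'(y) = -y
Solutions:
 v(y) = -sqrt(C1 + y^2)
 v(y) = sqrt(C1 + y^2)


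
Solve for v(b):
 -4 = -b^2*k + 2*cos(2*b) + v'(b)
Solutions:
 v(b) = C1 + b^3*k/3 - 4*b - sin(2*b)


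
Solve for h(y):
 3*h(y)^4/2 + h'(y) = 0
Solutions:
 h(y) = 2^(1/3)*(1/(C1 + 9*y))^(1/3)
 h(y) = 2^(1/3)*(-3^(2/3) - 3*3^(1/6)*I)*(1/(C1 + 3*y))^(1/3)/6
 h(y) = 2^(1/3)*(-3^(2/3) + 3*3^(1/6)*I)*(1/(C1 + 3*y))^(1/3)/6


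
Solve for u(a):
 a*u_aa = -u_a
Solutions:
 u(a) = C1 + C2*log(a)


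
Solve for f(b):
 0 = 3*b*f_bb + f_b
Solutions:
 f(b) = C1 + C2*b^(2/3)


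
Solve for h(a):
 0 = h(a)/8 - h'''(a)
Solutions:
 h(a) = C3*exp(a/2) + (C1*sin(sqrt(3)*a/4) + C2*cos(sqrt(3)*a/4))*exp(-a/4)


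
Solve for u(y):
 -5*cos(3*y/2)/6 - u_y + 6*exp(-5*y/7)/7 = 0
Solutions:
 u(y) = C1 - 5*sin(3*y/2)/9 - 6*exp(-5*y/7)/5


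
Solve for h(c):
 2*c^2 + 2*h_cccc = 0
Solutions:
 h(c) = C1 + C2*c + C3*c^2 + C4*c^3 - c^6/360


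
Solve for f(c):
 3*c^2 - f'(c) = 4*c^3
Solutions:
 f(c) = C1 - c^4 + c^3


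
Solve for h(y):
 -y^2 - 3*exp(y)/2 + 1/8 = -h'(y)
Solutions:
 h(y) = C1 + y^3/3 - y/8 + 3*exp(y)/2


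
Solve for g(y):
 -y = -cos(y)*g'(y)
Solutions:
 g(y) = C1 + Integral(y/cos(y), y)


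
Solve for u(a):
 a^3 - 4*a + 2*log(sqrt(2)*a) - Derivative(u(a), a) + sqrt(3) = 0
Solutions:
 u(a) = C1 + a^4/4 - 2*a^2 + 2*a*log(a) - 2*a + a*log(2) + sqrt(3)*a


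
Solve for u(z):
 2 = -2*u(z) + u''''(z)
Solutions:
 u(z) = C1*exp(-2^(1/4)*z) + C2*exp(2^(1/4)*z) + C3*sin(2^(1/4)*z) + C4*cos(2^(1/4)*z) - 1


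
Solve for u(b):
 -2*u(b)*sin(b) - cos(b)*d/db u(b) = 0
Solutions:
 u(b) = C1*cos(b)^2


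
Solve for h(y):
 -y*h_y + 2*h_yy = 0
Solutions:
 h(y) = C1 + C2*erfi(y/2)


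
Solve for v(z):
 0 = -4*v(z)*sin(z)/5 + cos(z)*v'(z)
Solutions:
 v(z) = C1/cos(z)^(4/5)


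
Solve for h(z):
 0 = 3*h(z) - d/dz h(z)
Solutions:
 h(z) = C1*exp(3*z)


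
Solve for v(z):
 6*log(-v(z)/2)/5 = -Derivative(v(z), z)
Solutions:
 5*Integral(1/(log(-_y) - log(2)), (_y, v(z)))/6 = C1 - z


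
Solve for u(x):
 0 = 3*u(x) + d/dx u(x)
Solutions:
 u(x) = C1*exp(-3*x)


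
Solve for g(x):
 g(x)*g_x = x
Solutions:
 g(x) = -sqrt(C1 + x^2)
 g(x) = sqrt(C1 + x^2)


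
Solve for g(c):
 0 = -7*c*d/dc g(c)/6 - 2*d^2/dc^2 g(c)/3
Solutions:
 g(c) = C1 + C2*erf(sqrt(14)*c/4)


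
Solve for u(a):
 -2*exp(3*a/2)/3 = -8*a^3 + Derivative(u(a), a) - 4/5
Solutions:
 u(a) = C1 + 2*a^4 + 4*a/5 - 4*exp(3*a/2)/9


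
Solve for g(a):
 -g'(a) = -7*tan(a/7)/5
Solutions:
 g(a) = C1 - 49*log(cos(a/7))/5


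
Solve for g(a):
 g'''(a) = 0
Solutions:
 g(a) = C1 + C2*a + C3*a^2


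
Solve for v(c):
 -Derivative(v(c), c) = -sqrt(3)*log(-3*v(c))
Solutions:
 -sqrt(3)*Integral(1/(log(-_y) + log(3)), (_y, v(c)))/3 = C1 - c


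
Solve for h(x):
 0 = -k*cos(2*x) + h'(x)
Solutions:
 h(x) = C1 + k*sin(2*x)/2


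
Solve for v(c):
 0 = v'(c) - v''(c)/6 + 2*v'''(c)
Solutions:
 v(c) = C1 + (C2*sin(sqrt(287)*c/24) + C3*cos(sqrt(287)*c/24))*exp(c/24)


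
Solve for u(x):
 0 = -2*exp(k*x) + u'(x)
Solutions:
 u(x) = C1 + 2*exp(k*x)/k


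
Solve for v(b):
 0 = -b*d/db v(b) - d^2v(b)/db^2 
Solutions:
 v(b) = C1 + C2*erf(sqrt(2)*b/2)


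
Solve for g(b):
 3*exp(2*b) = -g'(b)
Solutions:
 g(b) = C1 - 3*exp(2*b)/2


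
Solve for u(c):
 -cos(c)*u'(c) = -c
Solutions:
 u(c) = C1 + Integral(c/cos(c), c)


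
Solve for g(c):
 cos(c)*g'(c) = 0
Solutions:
 g(c) = C1


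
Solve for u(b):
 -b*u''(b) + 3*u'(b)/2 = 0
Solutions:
 u(b) = C1 + C2*b^(5/2)


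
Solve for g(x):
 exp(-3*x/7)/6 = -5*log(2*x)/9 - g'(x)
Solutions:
 g(x) = C1 - 5*x*log(x)/9 + 5*x*(1 - log(2))/9 + 7*exp(-3*x/7)/18


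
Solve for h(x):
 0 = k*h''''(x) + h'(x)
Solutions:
 h(x) = C1 + C2*exp(x*(-1/k)^(1/3)) + C3*exp(x*(-1/k)^(1/3)*(-1 + sqrt(3)*I)/2) + C4*exp(-x*(-1/k)^(1/3)*(1 + sqrt(3)*I)/2)


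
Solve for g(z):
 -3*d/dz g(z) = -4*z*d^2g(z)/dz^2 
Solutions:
 g(z) = C1 + C2*z^(7/4)


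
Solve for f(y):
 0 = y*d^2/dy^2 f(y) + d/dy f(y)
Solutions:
 f(y) = C1 + C2*log(y)


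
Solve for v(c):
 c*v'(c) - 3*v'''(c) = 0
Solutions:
 v(c) = C1 + Integral(C2*airyai(3^(2/3)*c/3) + C3*airybi(3^(2/3)*c/3), c)


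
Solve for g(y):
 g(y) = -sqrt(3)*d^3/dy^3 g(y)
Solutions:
 g(y) = C3*exp(-3^(5/6)*y/3) + (C1*sin(3^(1/3)*y/2) + C2*cos(3^(1/3)*y/2))*exp(3^(5/6)*y/6)


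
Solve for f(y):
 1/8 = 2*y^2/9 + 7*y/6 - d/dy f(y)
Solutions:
 f(y) = C1 + 2*y^3/27 + 7*y^2/12 - y/8


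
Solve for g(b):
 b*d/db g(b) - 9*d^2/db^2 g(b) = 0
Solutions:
 g(b) = C1 + C2*erfi(sqrt(2)*b/6)


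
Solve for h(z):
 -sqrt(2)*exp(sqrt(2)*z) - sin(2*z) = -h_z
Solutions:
 h(z) = C1 + exp(sqrt(2)*z) - cos(2*z)/2


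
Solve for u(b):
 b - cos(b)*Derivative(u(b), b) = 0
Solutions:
 u(b) = C1 + Integral(b/cos(b), b)


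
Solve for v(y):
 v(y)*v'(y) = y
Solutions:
 v(y) = -sqrt(C1 + y^2)
 v(y) = sqrt(C1 + y^2)


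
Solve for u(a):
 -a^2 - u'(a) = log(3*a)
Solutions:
 u(a) = C1 - a^3/3 - a*log(a) - a*log(3) + a


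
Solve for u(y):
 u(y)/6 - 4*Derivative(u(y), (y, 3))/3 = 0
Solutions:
 u(y) = C3*exp(y/2) + (C1*sin(sqrt(3)*y/4) + C2*cos(sqrt(3)*y/4))*exp(-y/4)


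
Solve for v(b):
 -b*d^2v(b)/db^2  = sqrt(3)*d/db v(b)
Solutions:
 v(b) = C1 + C2*b^(1 - sqrt(3))


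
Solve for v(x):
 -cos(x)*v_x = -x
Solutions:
 v(x) = C1 + Integral(x/cos(x), x)


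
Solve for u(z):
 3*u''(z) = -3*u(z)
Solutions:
 u(z) = C1*sin(z) + C2*cos(z)


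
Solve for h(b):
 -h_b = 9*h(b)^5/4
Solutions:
 h(b) = -I*(1/(C1 + 9*b))^(1/4)
 h(b) = I*(1/(C1 + 9*b))^(1/4)
 h(b) = -(1/(C1 + 9*b))^(1/4)
 h(b) = (1/(C1 + 9*b))^(1/4)


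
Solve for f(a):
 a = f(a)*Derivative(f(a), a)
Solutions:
 f(a) = -sqrt(C1 + a^2)
 f(a) = sqrt(C1 + a^2)


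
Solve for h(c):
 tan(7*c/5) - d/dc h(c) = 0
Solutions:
 h(c) = C1 - 5*log(cos(7*c/5))/7


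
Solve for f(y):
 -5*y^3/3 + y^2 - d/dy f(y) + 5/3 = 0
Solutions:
 f(y) = C1 - 5*y^4/12 + y^3/3 + 5*y/3


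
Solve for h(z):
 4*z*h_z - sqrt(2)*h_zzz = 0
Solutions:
 h(z) = C1 + Integral(C2*airyai(sqrt(2)*z) + C3*airybi(sqrt(2)*z), z)


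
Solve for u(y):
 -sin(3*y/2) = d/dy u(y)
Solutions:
 u(y) = C1 + 2*cos(3*y/2)/3


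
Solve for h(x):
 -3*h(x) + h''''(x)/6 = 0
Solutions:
 h(x) = C1*exp(-2^(1/4)*sqrt(3)*x) + C2*exp(2^(1/4)*sqrt(3)*x) + C3*sin(2^(1/4)*sqrt(3)*x) + C4*cos(2^(1/4)*sqrt(3)*x)


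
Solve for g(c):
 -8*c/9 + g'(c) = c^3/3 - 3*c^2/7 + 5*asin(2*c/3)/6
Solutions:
 g(c) = C1 + c^4/12 - c^3/7 + 4*c^2/9 + 5*c*asin(2*c/3)/6 + 5*sqrt(9 - 4*c^2)/12


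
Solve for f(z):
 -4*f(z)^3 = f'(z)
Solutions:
 f(z) = -sqrt(2)*sqrt(-1/(C1 - 4*z))/2
 f(z) = sqrt(2)*sqrt(-1/(C1 - 4*z))/2


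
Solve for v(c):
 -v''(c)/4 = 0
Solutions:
 v(c) = C1 + C2*c


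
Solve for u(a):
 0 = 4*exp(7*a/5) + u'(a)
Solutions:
 u(a) = C1 - 20*exp(7*a/5)/7


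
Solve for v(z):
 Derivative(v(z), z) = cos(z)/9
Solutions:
 v(z) = C1 + sin(z)/9


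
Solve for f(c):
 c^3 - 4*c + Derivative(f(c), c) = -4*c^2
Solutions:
 f(c) = C1 - c^4/4 - 4*c^3/3 + 2*c^2


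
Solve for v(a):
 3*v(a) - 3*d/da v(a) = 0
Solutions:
 v(a) = C1*exp(a)


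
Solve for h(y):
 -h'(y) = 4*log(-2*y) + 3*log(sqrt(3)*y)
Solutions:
 h(y) = C1 - 7*y*log(y) + y*(-log(48) - log(3)/2 + 7 - 4*I*pi)


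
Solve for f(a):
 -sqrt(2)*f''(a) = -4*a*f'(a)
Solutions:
 f(a) = C1 + C2*erfi(2^(1/4)*a)


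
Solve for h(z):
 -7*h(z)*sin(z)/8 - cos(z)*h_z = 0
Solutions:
 h(z) = C1*cos(z)^(7/8)


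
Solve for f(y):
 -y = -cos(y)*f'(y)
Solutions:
 f(y) = C1 + Integral(y/cos(y), y)


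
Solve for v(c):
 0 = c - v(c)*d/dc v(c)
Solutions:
 v(c) = -sqrt(C1 + c^2)
 v(c) = sqrt(C1 + c^2)


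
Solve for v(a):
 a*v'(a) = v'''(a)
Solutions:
 v(a) = C1 + Integral(C2*airyai(a) + C3*airybi(a), a)


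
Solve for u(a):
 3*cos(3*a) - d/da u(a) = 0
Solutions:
 u(a) = C1 + sin(3*a)


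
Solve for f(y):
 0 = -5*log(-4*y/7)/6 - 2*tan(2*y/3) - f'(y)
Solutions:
 f(y) = C1 - 5*y*log(-y)/6 - 5*y*log(2)/3 + 5*y/6 + 5*y*log(7)/6 + 3*log(cos(2*y/3))


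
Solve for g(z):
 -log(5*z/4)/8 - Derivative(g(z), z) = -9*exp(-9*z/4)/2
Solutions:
 g(z) = C1 - z*log(z)/8 + z*(-log(5) + 1 + 2*log(2))/8 - 2*exp(-9*z/4)


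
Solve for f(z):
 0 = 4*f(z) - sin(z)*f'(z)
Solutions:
 f(z) = C1*(cos(z)^2 - 2*cos(z) + 1)/(cos(z)^2 + 2*cos(z) + 1)


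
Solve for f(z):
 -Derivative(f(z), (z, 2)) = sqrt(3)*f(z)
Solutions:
 f(z) = C1*sin(3^(1/4)*z) + C2*cos(3^(1/4)*z)


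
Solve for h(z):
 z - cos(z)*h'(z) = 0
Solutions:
 h(z) = C1 + Integral(z/cos(z), z)


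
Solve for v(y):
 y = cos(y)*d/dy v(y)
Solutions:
 v(y) = C1 + Integral(y/cos(y), y)


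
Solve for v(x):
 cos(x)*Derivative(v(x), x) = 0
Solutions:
 v(x) = C1


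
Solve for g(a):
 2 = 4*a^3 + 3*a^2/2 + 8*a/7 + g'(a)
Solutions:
 g(a) = C1 - a^4 - a^3/2 - 4*a^2/7 + 2*a


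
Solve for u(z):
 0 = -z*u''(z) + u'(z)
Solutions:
 u(z) = C1 + C2*z^2


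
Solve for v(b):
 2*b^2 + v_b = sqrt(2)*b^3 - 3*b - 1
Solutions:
 v(b) = C1 + sqrt(2)*b^4/4 - 2*b^3/3 - 3*b^2/2 - b


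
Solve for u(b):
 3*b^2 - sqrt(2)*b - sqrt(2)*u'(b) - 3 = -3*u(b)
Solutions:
 u(b) = C1*exp(3*sqrt(2)*b/2) - b^2 - sqrt(2)*b/3 + 7/9


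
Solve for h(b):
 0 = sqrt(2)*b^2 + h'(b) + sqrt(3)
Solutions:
 h(b) = C1 - sqrt(2)*b^3/3 - sqrt(3)*b


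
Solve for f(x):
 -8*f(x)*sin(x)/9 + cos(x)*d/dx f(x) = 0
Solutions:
 f(x) = C1/cos(x)^(8/9)


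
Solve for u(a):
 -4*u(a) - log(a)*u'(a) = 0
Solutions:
 u(a) = C1*exp(-4*li(a))


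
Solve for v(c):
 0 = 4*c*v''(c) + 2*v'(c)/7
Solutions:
 v(c) = C1 + C2*c^(13/14)


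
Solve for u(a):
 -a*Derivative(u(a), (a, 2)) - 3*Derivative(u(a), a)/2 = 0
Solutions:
 u(a) = C1 + C2/sqrt(a)


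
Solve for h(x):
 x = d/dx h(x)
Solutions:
 h(x) = C1 + x^2/2


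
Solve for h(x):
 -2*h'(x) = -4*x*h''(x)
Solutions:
 h(x) = C1 + C2*x^(3/2)


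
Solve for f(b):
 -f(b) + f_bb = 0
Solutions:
 f(b) = C1*exp(-b) + C2*exp(b)


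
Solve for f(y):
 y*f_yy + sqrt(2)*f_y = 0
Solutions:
 f(y) = C1 + C2*y^(1 - sqrt(2))


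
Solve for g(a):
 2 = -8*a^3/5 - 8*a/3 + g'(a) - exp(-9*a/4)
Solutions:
 g(a) = C1 + 2*a^4/5 + 4*a^2/3 + 2*a - 4*exp(-9*a/4)/9


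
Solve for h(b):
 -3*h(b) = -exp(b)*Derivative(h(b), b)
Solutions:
 h(b) = C1*exp(-3*exp(-b))


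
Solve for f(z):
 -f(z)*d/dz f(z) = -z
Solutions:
 f(z) = -sqrt(C1 + z^2)
 f(z) = sqrt(C1 + z^2)


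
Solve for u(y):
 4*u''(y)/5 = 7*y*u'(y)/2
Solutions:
 u(y) = C1 + C2*erfi(sqrt(35)*y/4)


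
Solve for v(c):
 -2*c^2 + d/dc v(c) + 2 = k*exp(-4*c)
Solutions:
 v(c) = C1 + 2*c^3/3 - 2*c - k*exp(-4*c)/4


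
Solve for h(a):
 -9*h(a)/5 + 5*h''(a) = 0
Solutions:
 h(a) = C1*exp(-3*a/5) + C2*exp(3*a/5)


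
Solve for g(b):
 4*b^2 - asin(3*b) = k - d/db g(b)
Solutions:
 g(b) = C1 - 4*b^3/3 + b*k + b*asin(3*b) + sqrt(1 - 9*b^2)/3


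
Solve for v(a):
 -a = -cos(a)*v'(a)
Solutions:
 v(a) = C1 + Integral(a/cos(a), a)


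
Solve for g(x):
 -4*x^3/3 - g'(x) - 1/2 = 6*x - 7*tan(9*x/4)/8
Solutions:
 g(x) = C1 - x^4/3 - 3*x^2 - x/2 - 7*log(cos(9*x/4))/18


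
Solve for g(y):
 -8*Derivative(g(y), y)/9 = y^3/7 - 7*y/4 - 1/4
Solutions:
 g(y) = C1 - 9*y^4/224 + 63*y^2/64 + 9*y/32


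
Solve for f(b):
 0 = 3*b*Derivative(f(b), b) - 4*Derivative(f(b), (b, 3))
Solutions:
 f(b) = C1 + Integral(C2*airyai(6^(1/3)*b/2) + C3*airybi(6^(1/3)*b/2), b)


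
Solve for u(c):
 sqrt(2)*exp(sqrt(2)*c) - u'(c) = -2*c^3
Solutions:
 u(c) = C1 + c^4/2 + exp(sqrt(2)*c)


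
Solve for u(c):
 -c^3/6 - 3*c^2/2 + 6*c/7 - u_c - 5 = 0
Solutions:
 u(c) = C1 - c^4/24 - c^3/2 + 3*c^2/7 - 5*c


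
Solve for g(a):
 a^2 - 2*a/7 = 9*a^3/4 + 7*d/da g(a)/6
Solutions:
 g(a) = C1 - 27*a^4/56 + 2*a^3/7 - 6*a^2/49


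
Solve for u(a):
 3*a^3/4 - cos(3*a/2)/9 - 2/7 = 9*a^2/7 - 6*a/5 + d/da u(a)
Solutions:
 u(a) = C1 + 3*a^4/16 - 3*a^3/7 + 3*a^2/5 - 2*a/7 - 2*sin(3*a/2)/27


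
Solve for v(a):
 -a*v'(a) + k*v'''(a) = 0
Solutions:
 v(a) = C1 + Integral(C2*airyai(a*(1/k)^(1/3)) + C3*airybi(a*(1/k)^(1/3)), a)


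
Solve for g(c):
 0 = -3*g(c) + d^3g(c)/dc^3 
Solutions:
 g(c) = C3*exp(3^(1/3)*c) + (C1*sin(3^(5/6)*c/2) + C2*cos(3^(5/6)*c/2))*exp(-3^(1/3)*c/2)


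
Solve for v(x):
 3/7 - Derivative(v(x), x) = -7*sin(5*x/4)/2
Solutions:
 v(x) = C1 + 3*x/7 - 14*cos(5*x/4)/5


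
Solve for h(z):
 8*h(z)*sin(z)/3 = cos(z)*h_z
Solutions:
 h(z) = C1/cos(z)^(8/3)


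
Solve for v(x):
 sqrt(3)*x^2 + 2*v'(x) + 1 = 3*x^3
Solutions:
 v(x) = C1 + 3*x^4/8 - sqrt(3)*x^3/6 - x/2


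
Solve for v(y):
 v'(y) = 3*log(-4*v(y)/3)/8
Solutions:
 -8*Integral(1/(log(-_y) - log(3) + 2*log(2)), (_y, v(y)))/3 = C1 - y


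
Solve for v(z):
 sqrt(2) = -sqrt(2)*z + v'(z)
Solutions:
 v(z) = C1 + sqrt(2)*z^2/2 + sqrt(2)*z


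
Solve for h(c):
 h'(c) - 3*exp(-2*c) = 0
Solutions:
 h(c) = C1 - 3*exp(-2*c)/2


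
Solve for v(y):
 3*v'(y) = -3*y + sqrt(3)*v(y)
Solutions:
 v(y) = C1*exp(sqrt(3)*y/3) + sqrt(3)*y + 3


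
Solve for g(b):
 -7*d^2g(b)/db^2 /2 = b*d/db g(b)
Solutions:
 g(b) = C1 + C2*erf(sqrt(7)*b/7)


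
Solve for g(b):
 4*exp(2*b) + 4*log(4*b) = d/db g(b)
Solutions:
 g(b) = C1 + 4*b*log(b) + 4*b*(-1 + 2*log(2)) + 2*exp(2*b)


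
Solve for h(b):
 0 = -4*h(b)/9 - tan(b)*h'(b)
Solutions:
 h(b) = C1/sin(b)^(4/9)


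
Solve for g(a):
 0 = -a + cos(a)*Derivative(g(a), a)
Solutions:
 g(a) = C1 + Integral(a/cos(a), a)


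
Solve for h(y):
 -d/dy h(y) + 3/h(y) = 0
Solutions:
 h(y) = -sqrt(C1 + 6*y)
 h(y) = sqrt(C1 + 6*y)


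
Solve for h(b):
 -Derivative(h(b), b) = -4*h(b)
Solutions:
 h(b) = C1*exp(4*b)


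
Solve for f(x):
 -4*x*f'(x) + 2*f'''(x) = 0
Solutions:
 f(x) = C1 + Integral(C2*airyai(2^(1/3)*x) + C3*airybi(2^(1/3)*x), x)


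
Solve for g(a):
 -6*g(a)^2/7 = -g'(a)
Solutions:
 g(a) = -7/(C1 + 6*a)


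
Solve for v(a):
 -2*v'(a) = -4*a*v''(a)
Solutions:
 v(a) = C1 + C2*a^(3/2)


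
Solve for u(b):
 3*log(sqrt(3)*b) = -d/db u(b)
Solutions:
 u(b) = C1 - 3*b*log(b) - 3*b*log(3)/2 + 3*b


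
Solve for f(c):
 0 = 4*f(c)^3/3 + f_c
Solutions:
 f(c) = -sqrt(6)*sqrt(-1/(C1 - 4*c))/2
 f(c) = sqrt(6)*sqrt(-1/(C1 - 4*c))/2


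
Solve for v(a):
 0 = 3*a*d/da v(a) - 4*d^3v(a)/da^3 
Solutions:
 v(a) = C1 + Integral(C2*airyai(6^(1/3)*a/2) + C3*airybi(6^(1/3)*a/2), a)


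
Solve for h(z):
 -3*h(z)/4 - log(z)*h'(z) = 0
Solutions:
 h(z) = C1*exp(-3*li(z)/4)


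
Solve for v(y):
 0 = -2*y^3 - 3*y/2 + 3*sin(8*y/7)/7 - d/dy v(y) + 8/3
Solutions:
 v(y) = C1 - y^4/2 - 3*y^2/4 + 8*y/3 - 3*cos(8*y/7)/8


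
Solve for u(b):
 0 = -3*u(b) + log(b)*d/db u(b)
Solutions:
 u(b) = C1*exp(3*li(b))


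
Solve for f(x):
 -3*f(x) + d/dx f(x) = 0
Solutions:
 f(x) = C1*exp(3*x)


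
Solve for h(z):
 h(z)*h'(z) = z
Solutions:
 h(z) = -sqrt(C1 + z^2)
 h(z) = sqrt(C1 + z^2)


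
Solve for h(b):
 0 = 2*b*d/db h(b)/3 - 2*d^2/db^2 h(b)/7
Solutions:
 h(b) = C1 + C2*erfi(sqrt(42)*b/6)


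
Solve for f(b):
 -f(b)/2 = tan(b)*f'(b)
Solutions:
 f(b) = C1/sqrt(sin(b))


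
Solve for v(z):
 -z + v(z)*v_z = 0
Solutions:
 v(z) = -sqrt(C1 + z^2)
 v(z) = sqrt(C1 + z^2)


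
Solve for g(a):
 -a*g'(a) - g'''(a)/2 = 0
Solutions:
 g(a) = C1 + Integral(C2*airyai(-2^(1/3)*a) + C3*airybi(-2^(1/3)*a), a)


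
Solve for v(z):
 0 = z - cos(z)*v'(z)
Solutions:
 v(z) = C1 + Integral(z/cos(z), z)


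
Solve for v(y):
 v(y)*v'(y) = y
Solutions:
 v(y) = -sqrt(C1 + y^2)
 v(y) = sqrt(C1 + y^2)


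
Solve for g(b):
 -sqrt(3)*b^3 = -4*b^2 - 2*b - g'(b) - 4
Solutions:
 g(b) = C1 + sqrt(3)*b^4/4 - 4*b^3/3 - b^2 - 4*b


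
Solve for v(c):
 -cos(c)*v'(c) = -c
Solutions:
 v(c) = C1 + Integral(c/cos(c), c)


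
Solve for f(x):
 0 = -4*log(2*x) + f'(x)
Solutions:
 f(x) = C1 + 4*x*log(x) - 4*x + x*log(16)


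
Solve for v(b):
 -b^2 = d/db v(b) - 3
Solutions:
 v(b) = C1 - b^3/3 + 3*b


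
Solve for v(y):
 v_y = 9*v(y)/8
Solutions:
 v(y) = C1*exp(9*y/8)


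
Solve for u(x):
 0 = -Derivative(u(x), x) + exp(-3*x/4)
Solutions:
 u(x) = C1 - 4*exp(-3*x/4)/3


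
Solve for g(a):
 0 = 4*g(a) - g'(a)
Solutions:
 g(a) = C1*exp(4*a)


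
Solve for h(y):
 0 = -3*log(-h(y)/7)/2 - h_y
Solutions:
 2*Integral(1/(log(-_y) - log(7)), (_y, h(y)))/3 = C1 - y


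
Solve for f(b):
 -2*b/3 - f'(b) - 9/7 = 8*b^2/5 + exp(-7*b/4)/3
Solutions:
 f(b) = C1 - 8*b^3/15 - b^2/3 - 9*b/7 + 4*exp(-7*b/4)/21


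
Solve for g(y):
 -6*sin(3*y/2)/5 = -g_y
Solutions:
 g(y) = C1 - 4*cos(3*y/2)/5


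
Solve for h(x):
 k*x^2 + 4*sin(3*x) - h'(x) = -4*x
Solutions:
 h(x) = C1 + k*x^3/3 + 2*x^2 - 4*cos(3*x)/3


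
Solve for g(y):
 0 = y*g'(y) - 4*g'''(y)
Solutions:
 g(y) = C1 + Integral(C2*airyai(2^(1/3)*y/2) + C3*airybi(2^(1/3)*y/2), y)


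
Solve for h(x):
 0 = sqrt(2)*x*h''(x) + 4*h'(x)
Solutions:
 h(x) = C1 + C2*x^(1 - 2*sqrt(2))


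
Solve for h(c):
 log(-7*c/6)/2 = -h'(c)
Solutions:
 h(c) = C1 - c*log(-c)/2 + c*(-log(7) + 1 + log(6))/2


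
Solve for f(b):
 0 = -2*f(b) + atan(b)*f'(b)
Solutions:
 f(b) = C1*exp(2*Integral(1/atan(b), b))


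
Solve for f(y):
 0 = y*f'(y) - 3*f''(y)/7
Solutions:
 f(y) = C1 + C2*erfi(sqrt(42)*y/6)


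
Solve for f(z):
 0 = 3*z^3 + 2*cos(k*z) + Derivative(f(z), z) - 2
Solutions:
 f(z) = C1 - 3*z^4/4 + 2*z - 2*sin(k*z)/k


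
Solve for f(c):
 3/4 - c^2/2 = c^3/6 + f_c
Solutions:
 f(c) = C1 - c^4/24 - c^3/6 + 3*c/4


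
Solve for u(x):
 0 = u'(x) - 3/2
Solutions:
 u(x) = C1 + 3*x/2


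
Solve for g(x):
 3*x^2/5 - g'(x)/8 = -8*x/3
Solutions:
 g(x) = C1 + 8*x^3/5 + 32*x^2/3


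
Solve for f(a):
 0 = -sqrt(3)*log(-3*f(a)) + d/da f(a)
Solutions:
 -sqrt(3)*Integral(1/(log(-_y) + log(3)), (_y, f(a)))/3 = C1 - a


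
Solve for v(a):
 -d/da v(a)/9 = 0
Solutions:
 v(a) = C1


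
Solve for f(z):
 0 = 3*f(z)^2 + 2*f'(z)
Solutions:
 f(z) = 2/(C1 + 3*z)


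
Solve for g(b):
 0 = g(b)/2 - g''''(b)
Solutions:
 g(b) = C1*exp(-2^(3/4)*b/2) + C2*exp(2^(3/4)*b/2) + C3*sin(2^(3/4)*b/2) + C4*cos(2^(3/4)*b/2)


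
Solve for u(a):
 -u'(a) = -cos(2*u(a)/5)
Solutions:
 -a - 5*log(sin(2*u(a)/5) - 1)/4 + 5*log(sin(2*u(a)/5) + 1)/4 = C1


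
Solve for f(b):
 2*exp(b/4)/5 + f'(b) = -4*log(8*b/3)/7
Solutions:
 f(b) = C1 - 4*b*log(b)/7 + 4*b*(-3*log(2) + 1 + log(3))/7 - 8*exp(b/4)/5


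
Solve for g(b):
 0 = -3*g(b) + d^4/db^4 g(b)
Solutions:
 g(b) = C1*exp(-3^(1/4)*b) + C2*exp(3^(1/4)*b) + C3*sin(3^(1/4)*b) + C4*cos(3^(1/4)*b)


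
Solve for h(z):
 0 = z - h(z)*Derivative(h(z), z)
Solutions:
 h(z) = -sqrt(C1 + z^2)
 h(z) = sqrt(C1 + z^2)


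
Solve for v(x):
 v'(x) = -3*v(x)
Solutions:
 v(x) = C1*exp(-3*x)


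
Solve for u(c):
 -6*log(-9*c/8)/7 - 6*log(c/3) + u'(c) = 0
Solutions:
 u(c) = C1 + 48*c*log(c)/7 + 6*c*(-8 - 5*log(3) - 3*log(2) + I*pi)/7


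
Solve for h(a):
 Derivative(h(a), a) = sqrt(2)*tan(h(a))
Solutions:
 h(a) = pi - asin(C1*exp(sqrt(2)*a))
 h(a) = asin(C1*exp(sqrt(2)*a))


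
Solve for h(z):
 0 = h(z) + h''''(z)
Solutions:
 h(z) = (C1*sin(sqrt(2)*z/2) + C2*cos(sqrt(2)*z/2))*exp(-sqrt(2)*z/2) + (C3*sin(sqrt(2)*z/2) + C4*cos(sqrt(2)*z/2))*exp(sqrt(2)*z/2)


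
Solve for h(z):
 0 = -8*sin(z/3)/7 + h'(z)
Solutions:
 h(z) = C1 - 24*cos(z/3)/7


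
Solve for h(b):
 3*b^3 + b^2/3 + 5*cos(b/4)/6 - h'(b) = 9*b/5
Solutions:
 h(b) = C1 + 3*b^4/4 + b^3/9 - 9*b^2/10 + 10*sin(b/4)/3


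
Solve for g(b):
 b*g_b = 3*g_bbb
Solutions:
 g(b) = C1 + Integral(C2*airyai(3^(2/3)*b/3) + C3*airybi(3^(2/3)*b/3), b)


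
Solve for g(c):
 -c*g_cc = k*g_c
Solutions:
 g(c) = C1 + c^(1 - re(k))*(C2*sin(log(c)*Abs(im(k))) + C3*cos(log(c)*im(k)))


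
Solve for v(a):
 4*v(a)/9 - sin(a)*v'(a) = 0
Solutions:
 v(a) = C1*(cos(a) - 1)^(2/9)/(cos(a) + 1)^(2/9)


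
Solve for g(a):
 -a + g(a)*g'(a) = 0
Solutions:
 g(a) = -sqrt(C1 + a^2)
 g(a) = sqrt(C1 + a^2)


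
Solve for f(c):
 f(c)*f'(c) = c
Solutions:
 f(c) = -sqrt(C1 + c^2)
 f(c) = sqrt(C1 + c^2)


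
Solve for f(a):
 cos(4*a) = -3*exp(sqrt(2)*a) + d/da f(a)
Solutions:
 f(a) = C1 + 3*sqrt(2)*exp(sqrt(2)*a)/2 + sin(4*a)/4


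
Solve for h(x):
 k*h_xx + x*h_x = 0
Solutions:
 h(x) = C1 + C2*sqrt(k)*erf(sqrt(2)*x*sqrt(1/k)/2)


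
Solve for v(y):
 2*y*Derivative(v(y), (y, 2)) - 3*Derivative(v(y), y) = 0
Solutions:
 v(y) = C1 + C2*y^(5/2)


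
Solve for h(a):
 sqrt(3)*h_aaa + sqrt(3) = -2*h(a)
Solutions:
 h(a) = C3*exp(-2^(1/3)*3^(5/6)*a/3) + (C1*sin(6^(1/3)*a/2) + C2*cos(6^(1/3)*a/2))*exp(2^(1/3)*3^(5/6)*a/6) - sqrt(3)/2


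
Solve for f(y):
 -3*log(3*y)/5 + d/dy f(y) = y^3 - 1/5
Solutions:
 f(y) = C1 + y^4/4 + 3*y*log(y)/5 - 4*y/5 + 3*y*log(3)/5


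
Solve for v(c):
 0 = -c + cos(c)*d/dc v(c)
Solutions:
 v(c) = C1 + Integral(c/cos(c), c)


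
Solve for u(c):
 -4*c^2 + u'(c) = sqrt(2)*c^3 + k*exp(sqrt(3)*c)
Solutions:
 u(c) = C1 + sqrt(2)*c^4/4 + 4*c^3/3 + sqrt(3)*k*exp(sqrt(3)*c)/3


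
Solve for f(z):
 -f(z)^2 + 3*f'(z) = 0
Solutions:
 f(z) = -3/(C1 + z)


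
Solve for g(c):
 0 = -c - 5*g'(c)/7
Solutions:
 g(c) = C1 - 7*c^2/10


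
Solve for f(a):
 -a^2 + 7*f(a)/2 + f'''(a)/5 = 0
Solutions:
 f(a) = C3*exp(-2^(2/3)*35^(1/3)*a/2) + 2*a^2/7 + (C1*sin(2^(2/3)*sqrt(3)*35^(1/3)*a/4) + C2*cos(2^(2/3)*sqrt(3)*35^(1/3)*a/4))*exp(2^(2/3)*35^(1/3)*a/4)


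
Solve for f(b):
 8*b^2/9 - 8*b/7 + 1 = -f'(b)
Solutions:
 f(b) = C1 - 8*b^3/27 + 4*b^2/7 - b


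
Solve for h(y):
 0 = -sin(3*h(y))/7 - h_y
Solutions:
 y/7 + log(cos(3*h(y)) - 1)/6 - log(cos(3*h(y)) + 1)/6 = C1


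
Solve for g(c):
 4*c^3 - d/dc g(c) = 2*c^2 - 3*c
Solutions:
 g(c) = C1 + c^4 - 2*c^3/3 + 3*c^2/2


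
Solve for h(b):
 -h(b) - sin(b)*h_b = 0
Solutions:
 h(b) = C1*sqrt(cos(b) + 1)/sqrt(cos(b) - 1)


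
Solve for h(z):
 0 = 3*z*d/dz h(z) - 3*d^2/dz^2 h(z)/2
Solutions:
 h(z) = C1 + C2*erfi(z)


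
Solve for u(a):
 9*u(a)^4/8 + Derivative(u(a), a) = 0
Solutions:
 u(a) = (-3^(2/3)/3 - 3^(1/6)*I)*(1/(C1 + 9*a))^(1/3)
 u(a) = (-3^(2/3)/3 + 3^(1/6)*I)*(1/(C1 + 9*a))^(1/3)
 u(a) = 2*(1/(C1 + 27*a))^(1/3)


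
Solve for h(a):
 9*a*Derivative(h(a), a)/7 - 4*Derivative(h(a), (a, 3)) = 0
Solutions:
 h(a) = C1 + Integral(C2*airyai(3^(2/3)*98^(1/3)*a/14) + C3*airybi(3^(2/3)*98^(1/3)*a/14), a)


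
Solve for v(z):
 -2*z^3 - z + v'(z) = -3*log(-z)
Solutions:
 v(z) = C1 + z^4/2 + z^2/2 - 3*z*log(-z) + 3*z


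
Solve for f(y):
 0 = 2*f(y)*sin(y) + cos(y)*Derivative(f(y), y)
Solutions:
 f(y) = C1*cos(y)^2


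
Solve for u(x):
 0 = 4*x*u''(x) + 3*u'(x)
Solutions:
 u(x) = C1 + C2*x^(1/4)


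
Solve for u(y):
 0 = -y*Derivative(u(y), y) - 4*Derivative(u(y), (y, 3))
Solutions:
 u(y) = C1 + Integral(C2*airyai(-2^(1/3)*y/2) + C3*airybi(-2^(1/3)*y/2), y)


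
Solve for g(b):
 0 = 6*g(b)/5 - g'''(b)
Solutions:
 g(b) = C3*exp(5^(2/3)*6^(1/3)*b/5) + (C1*sin(2^(1/3)*3^(5/6)*5^(2/3)*b/10) + C2*cos(2^(1/3)*3^(5/6)*5^(2/3)*b/10))*exp(-5^(2/3)*6^(1/3)*b/10)


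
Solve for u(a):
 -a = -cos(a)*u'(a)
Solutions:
 u(a) = C1 + Integral(a/cos(a), a)


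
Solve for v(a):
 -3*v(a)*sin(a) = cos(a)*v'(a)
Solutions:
 v(a) = C1*cos(a)^3


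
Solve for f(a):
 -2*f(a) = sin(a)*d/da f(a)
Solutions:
 f(a) = C1*(cos(a) + 1)/(cos(a) - 1)


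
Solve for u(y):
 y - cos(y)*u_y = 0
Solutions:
 u(y) = C1 + Integral(y/cos(y), y)


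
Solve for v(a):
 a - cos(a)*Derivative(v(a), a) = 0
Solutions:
 v(a) = C1 + Integral(a/cos(a), a)


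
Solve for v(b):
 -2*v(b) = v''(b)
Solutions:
 v(b) = C1*sin(sqrt(2)*b) + C2*cos(sqrt(2)*b)


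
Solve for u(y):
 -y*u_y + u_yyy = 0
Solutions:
 u(y) = C1 + Integral(C2*airyai(y) + C3*airybi(y), y)


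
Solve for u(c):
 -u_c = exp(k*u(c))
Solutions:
 u(c) = Piecewise((log(1/(C1*k + c*k))/k, Ne(k, 0)), (nan, True))
 u(c) = Piecewise((C1 - c, Eq(k, 0)), (nan, True))


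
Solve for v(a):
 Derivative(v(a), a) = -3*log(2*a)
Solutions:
 v(a) = C1 - 3*a*log(a) - a*log(8) + 3*a


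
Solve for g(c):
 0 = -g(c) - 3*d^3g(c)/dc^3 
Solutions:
 g(c) = C3*exp(-3^(2/3)*c/3) + (C1*sin(3^(1/6)*c/2) + C2*cos(3^(1/6)*c/2))*exp(3^(2/3)*c/6)


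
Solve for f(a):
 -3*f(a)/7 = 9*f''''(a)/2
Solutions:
 f(a) = (C1*sin(42^(3/4)*a/42) + C2*cos(42^(3/4)*a/42))*exp(-42^(3/4)*a/42) + (C3*sin(42^(3/4)*a/42) + C4*cos(42^(3/4)*a/42))*exp(42^(3/4)*a/42)


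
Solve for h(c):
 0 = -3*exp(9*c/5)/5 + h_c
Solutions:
 h(c) = C1 + exp(9*c/5)/3


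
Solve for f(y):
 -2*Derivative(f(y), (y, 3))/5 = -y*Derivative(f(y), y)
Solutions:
 f(y) = C1 + Integral(C2*airyai(2^(2/3)*5^(1/3)*y/2) + C3*airybi(2^(2/3)*5^(1/3)*y/2), y)


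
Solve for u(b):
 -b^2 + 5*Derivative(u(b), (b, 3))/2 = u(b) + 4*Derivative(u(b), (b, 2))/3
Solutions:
 u(b) = C1*exp(b*(-(135*sqrt(19249) + 18737)^(1/3) - 64/(135*sqrt(19249) + 18737)^(1/3) + 16)/90)*sin(sqrt(3)*b*(-(135*sqrt(19249) + 18737)^(1/3) + 64/(135*sqrt(19249) + 18737)^(1/3))/90) + C2*exp(b*(-(135*sqrt(19249) + 18737)^(1/3) - 64/(135*sqrt(19249) + 18737)^(1/3) + 16)/90)*cos(sqrt(3)*b*(-(135*sqrt(19249) + 18737)^(1/3) + 64/(135*sqrt(19249) + 18737)^(1/3))/90) + C3*exp(b*(64/(135*sqrt(19249) + 18737)^(1/3) + 8 + (135*sqrt(19249) + 18737)^(1/3))/45) - b^2 + 8/3


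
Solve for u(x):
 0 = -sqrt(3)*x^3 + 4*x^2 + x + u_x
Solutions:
 u(x) = C1 + sqrt(3)*x^4/4 - 4*x^3/3 - x^2/2


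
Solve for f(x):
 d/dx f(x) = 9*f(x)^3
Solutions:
 f(x) = -sqrt(2)*sqrt(-1/(C1 + 9*x))/2
 f(x) = sqrt(2)*sqrt(-1/(C1 + 9*x))/2


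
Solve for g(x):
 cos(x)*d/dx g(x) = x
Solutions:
 g(x) = C1 + Integral(x/cos(x), x)


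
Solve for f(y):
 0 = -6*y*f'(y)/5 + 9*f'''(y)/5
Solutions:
 f(y) = C1 + Integral(C2*airyai(2^(1/3)*3^(2/3)*y/3) + C3*airybi(2^(1/3)*3^(2/3)*y/3), y)


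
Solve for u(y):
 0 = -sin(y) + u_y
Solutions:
 u(y) = C1 - cos(y)


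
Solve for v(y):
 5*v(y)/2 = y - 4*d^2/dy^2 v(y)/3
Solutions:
 v(y) = C1*sin(sqrt(30)*y/4) + C2*cos(sqrt(30)*y/4) + 2*y/5


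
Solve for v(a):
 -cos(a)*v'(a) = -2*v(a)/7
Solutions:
 v(a) = C1*(sin(a) + 1)^(1/7)/(sin(a) - 1)^(1/7)


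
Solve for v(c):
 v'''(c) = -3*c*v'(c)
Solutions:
 v(c) = C1 + Integral(C2*airyai(-3^(1/3)*c) + C3*airybi(-3^(1/3)*c), c)


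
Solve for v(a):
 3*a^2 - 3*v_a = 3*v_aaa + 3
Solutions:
 v(a) = C1 + C2*sin(a) + C3*cos(a) + a^3/3 - 3*a


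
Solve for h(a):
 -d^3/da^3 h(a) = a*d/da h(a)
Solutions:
 h(a) = C1 + Integral(C2*airyai(-a) + C3*airybi(-a), a)


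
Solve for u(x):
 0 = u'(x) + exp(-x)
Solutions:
 u(x) = C1 + exp(-x)


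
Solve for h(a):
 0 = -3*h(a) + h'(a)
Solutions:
 h(a) = C1*exp(3*a)


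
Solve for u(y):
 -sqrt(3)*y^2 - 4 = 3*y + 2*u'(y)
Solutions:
 u(y) = C1 - sqrt(3)*y^3/6 - 3*y^2/4 - 2*y


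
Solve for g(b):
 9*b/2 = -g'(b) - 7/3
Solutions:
 g(b) = C1 - 9*b^2/4 - 7*b/3


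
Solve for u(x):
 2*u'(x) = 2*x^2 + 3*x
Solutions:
 u(x) = C1 + x^3/3 + 3*x^2/4


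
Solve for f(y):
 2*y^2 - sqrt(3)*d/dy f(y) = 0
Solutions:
 f(y) = C1 + 2*sqrt(3)*y^3/9


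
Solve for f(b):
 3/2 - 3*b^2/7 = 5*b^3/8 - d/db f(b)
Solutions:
 f(b) = C1 + 5*b^4/32 + b^3/7 - 3*b/2


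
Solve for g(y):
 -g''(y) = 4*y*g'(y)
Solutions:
 g(y) = C1 + C2*erf(sqrt(2)*y)


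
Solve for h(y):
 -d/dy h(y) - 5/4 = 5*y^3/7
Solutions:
 h(y) = C1 - 5*y^4/28 - 5*y/4


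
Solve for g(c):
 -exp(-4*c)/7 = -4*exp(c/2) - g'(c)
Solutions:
 g(c) = C1 - 8*exp(c/2) - exp(-4*c)/28


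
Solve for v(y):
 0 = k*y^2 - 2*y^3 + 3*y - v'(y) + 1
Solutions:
 v(y) = C1 + k*y^3/3 - y^4/2 + 3*y^2/2 + y


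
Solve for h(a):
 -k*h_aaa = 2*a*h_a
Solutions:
 h(a) = C1 + Integral(C2*airyai(2^(1/3)*a*(-1/k)^(1/3)) + C3*airybi(2^(1/3)*a*(-1/k)^(1/3)), a)


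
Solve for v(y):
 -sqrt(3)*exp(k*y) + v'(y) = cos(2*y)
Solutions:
 v(y) = C1 + sin(2*y)/2 + sqrt(3)*exp(k*y)/k


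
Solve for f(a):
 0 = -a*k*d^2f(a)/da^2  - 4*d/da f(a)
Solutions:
 f(a) = C1 + a^(((re(k) - 4)*re(k) + im(k)^2)/(re(k)^2 + im(k)^2))*(C2*sin(4*log(a)*Abs(im(k))/(re(k)^2 + im(k)^2)) + C3*cos(4*log(a)*im(k)/(re(k)^2 + im(k)^2)))


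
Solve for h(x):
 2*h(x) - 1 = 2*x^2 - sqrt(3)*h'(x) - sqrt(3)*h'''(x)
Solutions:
 h(x) = C1*exp(-sqrt(3)*x*(-(3 + sqrt(10))^(1/3) + (3 + sqrt(10))^(-1/3))/6)*sin(x*((3 + sqrt(10))^(-1/3) + (3 + sqrt(10))^(1/3))/2) + C2*exp(-sqrt(3)*x*(-(3 + sqrt(10))^(1/3) + (3 + sqrt(10))^(-1/3))/6)*cos(x*((3 + sqrt(10))^(-1/3) + (3 + sqrt(10))^(1/3))/2) + C3*exp(sqrt(3)*x*(-(3 + sqrt(10))^(1/3) + (3 + sqrt(10))^(-1/3))/3) + x^2 - sqrt(3)*x + 2


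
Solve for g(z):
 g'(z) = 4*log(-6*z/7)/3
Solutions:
 g(z) = C1 + 4*z*log(-z)/3 + 4*z*(-log(7) - 1 + log(6))/3


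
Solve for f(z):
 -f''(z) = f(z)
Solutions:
 f(z) = C1*sin(z) + C2*cos(z)


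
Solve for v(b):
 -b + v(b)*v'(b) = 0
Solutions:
 v(b) = -sqrt(C1 + b^2)
 v(b) = sqrt(C1 + b^2)


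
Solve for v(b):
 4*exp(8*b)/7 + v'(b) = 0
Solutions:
 v(b) = C1 - exp(8*b)/14


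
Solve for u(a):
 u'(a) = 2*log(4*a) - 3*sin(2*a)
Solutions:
 u(a) = C1 + 2*a*log(a) - 2*a + 4*a*log(2) + 3*cos(2*a)/2


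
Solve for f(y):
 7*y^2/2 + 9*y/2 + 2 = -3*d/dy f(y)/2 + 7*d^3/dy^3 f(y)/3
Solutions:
 f(y) = C1 + C2*exp(-3*sqrt(14)*y/14) + C3*exp(3*sqrt(14)*y/14) - 7*y^3/9 - 3*y^2/2 - 232*y/27


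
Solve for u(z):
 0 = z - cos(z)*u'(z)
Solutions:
 u(z) = C1 + Integral(z/cos(z), z)


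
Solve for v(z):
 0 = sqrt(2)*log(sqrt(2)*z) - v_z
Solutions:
 v(z) = C1 + sqrt(2)*z*log(z) - sqrt(2)*z + sqrt(2)*z*log(2)/2


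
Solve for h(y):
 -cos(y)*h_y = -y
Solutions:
 h(y) = C1 + Integral(y/cos(y), y)


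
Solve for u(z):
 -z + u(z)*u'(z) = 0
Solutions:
 u(z) = -sqrt(C1 + z^2)
 u(z) = sqrt(C1 + z^2)


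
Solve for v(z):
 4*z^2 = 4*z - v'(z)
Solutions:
 v(z) = C1 - 4*z^3/3 + 2*z^2


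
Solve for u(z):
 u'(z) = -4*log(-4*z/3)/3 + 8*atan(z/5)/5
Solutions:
 u(z) = C1 - 4*z*log(-z)/3 + 8*z*atan(z/5)/5 - 8*z*log(2)/3 + 4*z/3 + 4*z*log(3)/3 - 4*log(z^2 + 25)


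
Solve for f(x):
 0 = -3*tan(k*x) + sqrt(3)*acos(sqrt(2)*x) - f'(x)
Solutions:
 f(x) = C1 + sqrt(3)*(x*acos(sqrt(2)*x) - sqrt(2)*sqrt(1 - 2*x^2)/2) - 3*Piecewise((-log(cos(k*x))/k, Ne(k, 0)), (0, True))


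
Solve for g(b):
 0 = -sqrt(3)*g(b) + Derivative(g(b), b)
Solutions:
 g(b) = C1*exp(sqrt(3)*b)


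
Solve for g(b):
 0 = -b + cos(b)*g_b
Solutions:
 g(b) = C1 + Integral(b/cos(b), b)


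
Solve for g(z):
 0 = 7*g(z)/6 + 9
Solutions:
 g(z) = -54/7


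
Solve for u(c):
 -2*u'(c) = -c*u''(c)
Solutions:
 u(c) = C1 + C2*c^3


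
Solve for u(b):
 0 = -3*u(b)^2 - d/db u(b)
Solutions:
 u(b) = 1/(C1 + 3*b)


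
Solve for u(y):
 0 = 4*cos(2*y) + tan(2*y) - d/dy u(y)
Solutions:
 u(y) = C1 - log(cos(2*y))/2 + 2*sin(2*y)


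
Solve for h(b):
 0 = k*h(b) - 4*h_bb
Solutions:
 h(b) = C1*exp(-b*sqrt(k)/2) + C2*exp(b*sqrt(k)/2)


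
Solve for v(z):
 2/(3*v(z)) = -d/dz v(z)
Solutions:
 v(z) = -sqrt(C1 - 12*z)/3
 v(z) = sqrt(C1 - 12*z)/3


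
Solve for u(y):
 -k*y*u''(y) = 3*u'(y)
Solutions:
 u(y) = C1 + y^(((re(k) - 3)*re(k) + im(k)^2)/(re(k)^2 + im(k)^2))*(C2*sin(3*log(y)*Abs(im(k))/(re(k)^2 + im(k)^2)) + C3*cos(3*log(y)*im(k)/(re(k)^2 + im(k)^2)))


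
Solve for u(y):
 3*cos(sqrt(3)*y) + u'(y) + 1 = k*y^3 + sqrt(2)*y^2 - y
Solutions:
 u(y) = C1 + k*y^4/4 + sqrt(2)*y^3/3 - y^2/2 - y - sqrt(3)*sin(sqrt(3)*y)


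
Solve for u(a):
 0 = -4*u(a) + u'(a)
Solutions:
 u(a) = C1*exp(4*a)


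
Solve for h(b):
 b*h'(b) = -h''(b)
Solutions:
 h(b) = C1 + C2*erf(sqrt(2)*b/2)


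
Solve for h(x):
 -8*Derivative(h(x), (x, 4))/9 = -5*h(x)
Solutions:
 h(x) = C1*exp(-10^(1/4)*sqrt(3)*x/2) + C2*exp(10^(1/4)*sqrt(3)*x/2) + C3*sin(10^(1/4)*sqrt(3)*x/2) + C4*cos(10^(1/4)*sqrt(3)*x/2)


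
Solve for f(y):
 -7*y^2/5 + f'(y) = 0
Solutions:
 f(y) = C1 + 7*y^3/15


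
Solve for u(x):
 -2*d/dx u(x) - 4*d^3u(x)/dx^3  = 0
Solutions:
 u(x) = C1 + C2*sin(sqrt(2)*x/2) + C3*cos(sqrt(2)*x/2)


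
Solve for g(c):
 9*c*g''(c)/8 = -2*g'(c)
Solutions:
 g(c) = C1 + C2/c^(7/9)


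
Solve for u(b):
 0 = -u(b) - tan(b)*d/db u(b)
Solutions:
 u(b) = C1/sin(b)


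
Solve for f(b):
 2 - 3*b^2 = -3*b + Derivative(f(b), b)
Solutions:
 f(b) = C1 - b^3 + 3*b^2/2 + 2*b


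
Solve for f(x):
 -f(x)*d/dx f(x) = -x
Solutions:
 f(x) = -sqrt(C1 + x^2)
 f(x) = sqrt(C1 + x^2)


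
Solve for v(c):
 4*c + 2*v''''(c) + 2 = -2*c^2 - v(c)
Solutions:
 v(c) = -2*c^2 - 4*c + (C1*sin(2^(1/4)*c/2) + C2*cos(2^(1/4)*c/2))*exp(-2^(1/4)*c/2) + (C3*sin(2^(1/4)*c/2) + C4*cos(2^(1/4)*c/2))*exp(2^(1/4)*c/2) - 2


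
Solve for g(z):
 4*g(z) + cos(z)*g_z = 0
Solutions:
 g(z) = C1*(sin(z)^2 - 2*sin(z) + 1)/(sin(z)^2 + 2*sin(z) + 1)


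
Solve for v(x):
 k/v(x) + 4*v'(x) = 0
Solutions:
 v(x) = -sqrt(C1 - 2*k*x)/2
 v(x) = sqrt(C1 - 2*k*x)/2


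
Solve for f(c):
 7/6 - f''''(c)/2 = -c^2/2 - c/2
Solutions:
 f(c) = C1 + C2*c + C3*c^2 + C4*c^3 + c^6/360 + c^5/120 + 7*c^4/72


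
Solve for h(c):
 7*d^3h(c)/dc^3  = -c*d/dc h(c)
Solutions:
 h(c) = C1 + Integral(C2*airyai(-7^(2/3)*c/7) + C3*airybi(-7^(2/3)*c/7), c)


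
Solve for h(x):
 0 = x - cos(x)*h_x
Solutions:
 h(x) = C1 + Integral(x/cos(x), x)


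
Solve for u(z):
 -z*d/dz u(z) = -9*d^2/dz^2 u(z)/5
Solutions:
 u(z) = C1 + C2*erfi(sqrt(10)*z/6)


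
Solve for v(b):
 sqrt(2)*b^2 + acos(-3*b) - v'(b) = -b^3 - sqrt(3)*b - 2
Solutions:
 v(b) = C1 + b^4/4 + sqrt(2)*b^3/3 + sqrt(3)*b^2/2 + b*acos(-3*b) + 2*b + sqrt(1 - 9*b^2)/3


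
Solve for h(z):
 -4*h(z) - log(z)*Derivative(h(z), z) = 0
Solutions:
 h(z) = C1*exp(-4*li(z))


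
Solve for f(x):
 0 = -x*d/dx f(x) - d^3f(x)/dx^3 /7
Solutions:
 f(x) = C1 + Integral(C2*airyai(-7^(1/3)*x) + C3*airybi(-7^(1/3)*x), x)
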